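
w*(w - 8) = w^2 - 8*w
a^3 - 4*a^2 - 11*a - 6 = (a - 6)*(a + 1)^2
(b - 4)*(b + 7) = b^2 + 3*b - 28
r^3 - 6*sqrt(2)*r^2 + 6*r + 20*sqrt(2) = (r - 5*sqrt(2))*(r - 2*sqrt(2))*(r + sqrt(2))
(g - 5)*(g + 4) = g^2 - g - 20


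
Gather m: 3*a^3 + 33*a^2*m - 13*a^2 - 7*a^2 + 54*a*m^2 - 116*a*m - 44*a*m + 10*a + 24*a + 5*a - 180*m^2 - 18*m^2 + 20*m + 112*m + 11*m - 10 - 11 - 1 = 3*a^3 - 20*a^2 + 39*a + m^2*(54*a - 198) + m*(33*a^2 - 160*a + 143) - 22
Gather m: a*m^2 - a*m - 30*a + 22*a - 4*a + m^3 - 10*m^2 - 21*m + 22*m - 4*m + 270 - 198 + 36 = -12*a + m^3 + m^2*(a - 10) + m*(-a - 3) + 108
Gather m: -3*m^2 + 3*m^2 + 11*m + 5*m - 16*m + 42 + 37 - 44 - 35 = 0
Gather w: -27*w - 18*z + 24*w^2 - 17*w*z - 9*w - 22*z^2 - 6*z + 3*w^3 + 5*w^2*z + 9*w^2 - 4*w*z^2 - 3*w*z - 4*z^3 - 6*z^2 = 3*w^3 + w^2*(5*z + 33) + w*(-4*z^2 - 20*z - 36) - 4*z^3 - 28*z^2 - 24*z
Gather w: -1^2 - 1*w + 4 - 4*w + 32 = 35 - 5*w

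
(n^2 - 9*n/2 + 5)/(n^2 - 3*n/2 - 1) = (2*n - 5)/(2*n + 1)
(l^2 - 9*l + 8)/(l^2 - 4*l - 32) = (l - 1)/(l + 4)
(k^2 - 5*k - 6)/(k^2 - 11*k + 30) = (k + 1)/(k - 5)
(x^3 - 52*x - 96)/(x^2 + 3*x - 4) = (x^3 - 52*x - 96)/(x^2 + 3*x - 4)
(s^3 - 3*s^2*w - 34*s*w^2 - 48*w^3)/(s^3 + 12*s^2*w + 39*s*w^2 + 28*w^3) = (s^3 - 3*s^2*w - 34*s*w^2 - 48*w^3)/(s^3 + 12*s^2*w + 39*s*w^2 + 28*w^3)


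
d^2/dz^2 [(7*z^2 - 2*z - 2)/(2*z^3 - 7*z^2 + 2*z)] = 4*(14*z^6 - 12*z^5 - 24*z^4 + 116*z^3 - 159*z^2 + 42*z - 4)/(z^3*(8*z^6 - 84*z^5 + 318*z^4 - 511*z^3 + 318*z^2 - 84*z + 8))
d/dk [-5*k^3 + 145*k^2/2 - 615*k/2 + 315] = -15*k^2 + 145*k - 615/2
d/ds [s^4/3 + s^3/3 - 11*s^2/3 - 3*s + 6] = 4*s^3/3 + s^2 - 22*s/3 - 3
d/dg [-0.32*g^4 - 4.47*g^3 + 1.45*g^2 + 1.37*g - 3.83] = -1.28*g^3 - 13.41*g^2 + 2.9*g + 1.37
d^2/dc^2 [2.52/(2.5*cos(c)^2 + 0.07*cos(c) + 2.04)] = (-63.0*(1 - cos(c)^2)^2 - 1.323*cos(c)^3 + 19.895652*cos(c)^2 + 3.005856*cos(c) + 37.320696)/(2.5*cos(c)^2 + 0.07*cos(c) + 2.04)^3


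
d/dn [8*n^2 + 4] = 16*n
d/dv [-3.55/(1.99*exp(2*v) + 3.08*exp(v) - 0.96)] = (14.129*exp(v) + 10.934)*exp(v)/(1.99*exp(2*v) + 3.08*exp(v) - 0.96)^2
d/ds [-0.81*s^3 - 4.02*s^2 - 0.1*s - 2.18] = -2.43*s^2 - 8.04*s - 0.1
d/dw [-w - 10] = -1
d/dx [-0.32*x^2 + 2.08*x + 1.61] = 2.08 - 0.64*x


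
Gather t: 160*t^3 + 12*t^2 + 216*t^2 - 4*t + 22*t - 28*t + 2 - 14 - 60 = 160*t^3 + 228*t^2 - 10*t - 72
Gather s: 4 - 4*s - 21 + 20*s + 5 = 16*s - 12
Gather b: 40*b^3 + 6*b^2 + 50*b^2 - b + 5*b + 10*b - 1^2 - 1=40*b^3 + 56*b^2 + 14*b - 2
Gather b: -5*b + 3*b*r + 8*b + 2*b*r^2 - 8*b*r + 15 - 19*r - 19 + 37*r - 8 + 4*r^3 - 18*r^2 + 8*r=b*(2*r^2 - 5*r + 3) + 4*r^3 - 18*r^2 + 26*r - 12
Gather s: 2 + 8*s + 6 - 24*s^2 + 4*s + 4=-24*s^2 + 12*s + 12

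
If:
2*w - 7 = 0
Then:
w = 7/2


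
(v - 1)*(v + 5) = v^2 + 4*v - 5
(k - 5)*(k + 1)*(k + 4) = k^3 - 21*k - 20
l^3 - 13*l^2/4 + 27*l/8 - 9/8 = (l - 3/2)*(l - 1)*(l - 3/4)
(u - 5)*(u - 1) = u^2 - 6*u + 5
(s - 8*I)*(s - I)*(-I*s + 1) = -I*s^3 - 8*s^2 - I*s - 8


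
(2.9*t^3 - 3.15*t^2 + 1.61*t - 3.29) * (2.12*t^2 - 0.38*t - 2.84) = 6.148*t^5 - 7.78*t^4 - 3.6258*t^3 + 1.3594*t^2 - 3.3222*t + 9.3436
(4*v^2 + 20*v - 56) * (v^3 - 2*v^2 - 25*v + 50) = 4*v^5 + 12*v^4 - 196*v^3 - 188*v^2 + 2400*v - 2800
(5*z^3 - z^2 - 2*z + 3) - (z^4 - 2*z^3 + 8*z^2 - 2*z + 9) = -z^4 + 7*z^3 - 9*z^2 - 6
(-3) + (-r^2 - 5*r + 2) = -r^2 - 5*r - 1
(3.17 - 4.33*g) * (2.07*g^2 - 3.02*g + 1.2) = -8.9631*g^3 + 19.6385*g^2 - 14.7694*g + 3.804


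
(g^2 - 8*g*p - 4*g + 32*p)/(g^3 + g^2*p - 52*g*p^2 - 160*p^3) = (g - 4)/(g^2 + 9*g*p + 20*p^2)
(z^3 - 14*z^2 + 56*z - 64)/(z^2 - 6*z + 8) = z - 8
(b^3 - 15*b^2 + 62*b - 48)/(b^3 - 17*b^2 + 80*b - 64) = (b - 6)/(b - 8)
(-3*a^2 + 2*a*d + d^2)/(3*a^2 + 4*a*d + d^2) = (-a + d)/(a + d)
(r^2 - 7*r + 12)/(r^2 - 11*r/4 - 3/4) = 4*(r - 4)/(4*r + 1)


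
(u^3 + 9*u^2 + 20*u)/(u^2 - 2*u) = (u^2 + 9*u + 20)/(u - 2)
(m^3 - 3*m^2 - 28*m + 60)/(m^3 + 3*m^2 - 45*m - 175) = (m^2 - 8*m + 12)/(m^2 - 2*m - 35)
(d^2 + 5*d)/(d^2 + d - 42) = d*(d + 5)/(d^2 + d - 42)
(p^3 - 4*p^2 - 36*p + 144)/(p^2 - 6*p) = p + 2 - 24/p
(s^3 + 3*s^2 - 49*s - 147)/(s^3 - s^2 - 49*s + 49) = (s + 3)/(s - 1)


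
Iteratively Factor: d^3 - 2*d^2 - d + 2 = (d + 1)*(d^2 - 3*d + 2) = (d - 1)*(d + 1)*(d - 2)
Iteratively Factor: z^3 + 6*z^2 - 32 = (z - 2)*(z^2 + 8*z + 16) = (z - 2)*(z + 4)*(z + 4)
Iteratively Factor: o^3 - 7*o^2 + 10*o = (o - 5)*(o^2 - 2*o) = o*(o - 5)*(o - 2)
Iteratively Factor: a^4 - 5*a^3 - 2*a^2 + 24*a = (a - 4)*(a^3 - a^2 - 6*a) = (a - 4)*(a + 2)*(a^2 - 3*a) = (a - 4)*(a - 3)*(a + 2)*(a)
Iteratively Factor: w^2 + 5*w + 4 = (w + 1)*(w + 4)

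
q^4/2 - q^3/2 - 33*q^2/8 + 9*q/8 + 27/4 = (q/2 + 1)*(q - 3)*(q - 3/2)*(q + 3/2)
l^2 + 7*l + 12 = (l + 3)*(l + 4)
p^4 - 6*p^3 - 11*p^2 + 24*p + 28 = (p - 7)*(p - 2)*(p + 1)*(p + 2)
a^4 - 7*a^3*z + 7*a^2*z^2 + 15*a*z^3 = a*(a - 5*z)*(a - 3*z)*(a + z)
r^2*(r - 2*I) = r^3 - 2*I*r^2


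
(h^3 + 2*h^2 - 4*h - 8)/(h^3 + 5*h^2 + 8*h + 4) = (h - 2)/(h + 1)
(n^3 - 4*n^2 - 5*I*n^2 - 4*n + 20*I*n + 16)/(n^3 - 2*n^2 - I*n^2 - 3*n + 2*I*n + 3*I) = (n^2 - 4*n*(1 + I) + 16*I)/(n^2 - 2*n - 3)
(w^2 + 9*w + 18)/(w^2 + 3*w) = (w + 6)/w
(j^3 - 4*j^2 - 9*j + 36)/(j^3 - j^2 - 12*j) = (j - 3)/j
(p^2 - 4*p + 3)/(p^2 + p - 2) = (p - 3)/(p + 2)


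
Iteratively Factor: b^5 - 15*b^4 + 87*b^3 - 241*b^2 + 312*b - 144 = (b - 4)*(b^4 - 11*b^3 + 43*b^2 - 69*b + 36) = (b - 4)^2*(b^3 - 7*b^2 + 15*b - 9) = (b - 4)^2*(b - 1)*(b^2 - 6*b + 9) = (b - 4)^2*(b - 3)*(b - 1)*(b - 3)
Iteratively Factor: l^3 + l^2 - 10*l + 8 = (l + 4)*(l^2 - 3*l + 2) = (l - 1)*(l + 4)*(l - 2)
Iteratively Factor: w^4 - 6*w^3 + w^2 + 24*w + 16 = (w + 1)*(w^3 - 7*w^2 + 8*w + 16) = (w - 4)*(w + 1)*(w^2 - 3*w - 4) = (w - 4)^2*(w + 1)*(w + 1)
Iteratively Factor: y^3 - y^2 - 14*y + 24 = (y - 2)*(y^2 + y - 12) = (y - 2)*(y + 4)*(y - 3)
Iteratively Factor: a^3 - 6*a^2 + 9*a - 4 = (a - 1)*(a^2 - 5*a + 4) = (a - 1)^2*(a - 4)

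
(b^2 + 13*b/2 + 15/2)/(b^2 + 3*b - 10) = (b + 3/2)/(b - 2)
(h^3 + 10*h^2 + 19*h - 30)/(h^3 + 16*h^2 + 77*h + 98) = (h^3 + 10*h^2 + 19*h - 30)/(h^3 + 16*h^2 + 77*h + 98)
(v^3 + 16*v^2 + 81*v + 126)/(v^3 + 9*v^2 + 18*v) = (v + 7)/v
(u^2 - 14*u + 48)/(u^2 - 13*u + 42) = (u - 8)/(u - 7)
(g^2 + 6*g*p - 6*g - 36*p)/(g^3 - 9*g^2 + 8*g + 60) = (g + 6*p)/(g^2 - 3*g - 10)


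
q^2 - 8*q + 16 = (q - 4)^2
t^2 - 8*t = t*(t - 8)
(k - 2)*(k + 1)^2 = k^3 - 3*k - 2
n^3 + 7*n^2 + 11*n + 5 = (n + 1)^2*(n + 5)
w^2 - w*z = w*(w - z)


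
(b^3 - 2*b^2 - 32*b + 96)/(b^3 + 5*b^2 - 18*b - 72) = (b - 4)/(b + 3)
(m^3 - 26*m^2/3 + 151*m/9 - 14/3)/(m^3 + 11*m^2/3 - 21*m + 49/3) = (m^2 - 19*m/3 + 2)/(m^2 + 6*m - 7)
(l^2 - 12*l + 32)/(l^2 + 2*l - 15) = (l^2 - 12*l + 32)/(l^2 + 2*l - 15)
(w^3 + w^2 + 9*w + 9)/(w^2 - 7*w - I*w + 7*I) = (w^3 + w^2 + 9*w + 9)/(w^2 - 7*w - I*w + 7*I)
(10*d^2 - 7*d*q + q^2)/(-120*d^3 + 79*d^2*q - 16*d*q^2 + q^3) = (-2*d + q)/(24*d^2 - 11*d*q + q^2)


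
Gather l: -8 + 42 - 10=24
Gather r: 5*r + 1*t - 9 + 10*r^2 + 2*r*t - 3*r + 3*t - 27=10*r^2 + r*(2*t + 2) + 4*t - 36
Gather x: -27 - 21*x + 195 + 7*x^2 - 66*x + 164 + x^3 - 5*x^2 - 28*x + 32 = x^3 + 2*x^2 - 115*x + 364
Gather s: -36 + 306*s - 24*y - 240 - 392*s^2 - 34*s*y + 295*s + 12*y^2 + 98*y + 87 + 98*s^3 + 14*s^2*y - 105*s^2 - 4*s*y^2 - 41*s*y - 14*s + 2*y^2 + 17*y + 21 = 98*s^3 + s^2*(14*y - 497) + s*(-4*y^2 - 75*y + 587) + 14*y^2 + 91*y - 168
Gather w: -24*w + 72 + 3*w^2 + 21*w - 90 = 3*w^2 - 3*w - 18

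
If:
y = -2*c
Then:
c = -y/2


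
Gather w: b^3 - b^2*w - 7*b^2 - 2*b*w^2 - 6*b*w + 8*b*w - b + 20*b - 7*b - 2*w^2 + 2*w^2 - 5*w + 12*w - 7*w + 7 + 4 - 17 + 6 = b^3 - 7*b^2 - 2*b*w^2 + 12*b + w*(-b^2 + 2*b)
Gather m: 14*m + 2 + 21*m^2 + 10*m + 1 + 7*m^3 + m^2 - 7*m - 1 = 7*m^3 + 22*m^2 + 17*m + 2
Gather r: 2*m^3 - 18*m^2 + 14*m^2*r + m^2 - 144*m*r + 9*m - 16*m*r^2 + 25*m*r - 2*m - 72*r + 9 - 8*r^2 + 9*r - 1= 2*m^3 - 17*m^2 + 7*m + r^2*(-16*m - 8) + r*(14*m^2 - 119*m - 63) + 8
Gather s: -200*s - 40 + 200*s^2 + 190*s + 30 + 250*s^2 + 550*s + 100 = 450*s^2 + 540*s + 90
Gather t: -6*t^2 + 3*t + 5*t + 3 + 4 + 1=-6*t^2 + 8*t + 8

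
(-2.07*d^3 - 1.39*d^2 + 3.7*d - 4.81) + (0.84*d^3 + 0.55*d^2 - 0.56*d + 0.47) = -1.23*d^3 - 0.84*d^2 + 3.14*d - 4.34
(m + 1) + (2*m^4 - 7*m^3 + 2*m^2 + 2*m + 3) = 2*m^4 - 7*m^3 + 2*m^2 + 3*m + 4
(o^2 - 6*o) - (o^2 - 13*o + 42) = 7*o - 42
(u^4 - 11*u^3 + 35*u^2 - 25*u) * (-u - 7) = -u^5 + 4*u^4 + 42*u^3 - 220*u^2 + 175*u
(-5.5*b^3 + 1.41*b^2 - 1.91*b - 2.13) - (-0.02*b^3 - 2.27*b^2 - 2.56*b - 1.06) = -5.48*b^3 + 3.68*b^2 + 0.65*b - 1.07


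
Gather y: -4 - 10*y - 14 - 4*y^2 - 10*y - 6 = -4*y^2 - 20*y - 24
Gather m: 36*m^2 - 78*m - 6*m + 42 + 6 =36*m^2 - 84*m + 48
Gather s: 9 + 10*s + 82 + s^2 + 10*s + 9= s^2 + 20*s + 100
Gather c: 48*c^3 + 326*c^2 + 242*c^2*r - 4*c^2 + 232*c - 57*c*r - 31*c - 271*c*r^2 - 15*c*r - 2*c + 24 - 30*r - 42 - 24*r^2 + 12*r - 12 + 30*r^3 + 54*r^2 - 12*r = 48*c^3 + c^2*(242*r + 322) + c*(-271*r^2 - 72*r + 199) + 30*r^3 + 30*r^2 - 30*r - 30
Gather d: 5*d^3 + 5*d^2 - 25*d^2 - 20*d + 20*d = 5*d^3 - 20*d^2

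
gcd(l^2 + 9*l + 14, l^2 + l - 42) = l + 7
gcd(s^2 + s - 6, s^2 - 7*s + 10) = s - 2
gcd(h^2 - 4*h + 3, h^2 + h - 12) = h - 3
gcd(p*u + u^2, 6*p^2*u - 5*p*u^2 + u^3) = u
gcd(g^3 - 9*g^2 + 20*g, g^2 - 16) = g - 4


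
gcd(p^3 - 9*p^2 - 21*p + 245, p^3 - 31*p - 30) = p + 5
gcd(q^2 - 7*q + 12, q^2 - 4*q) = q - 4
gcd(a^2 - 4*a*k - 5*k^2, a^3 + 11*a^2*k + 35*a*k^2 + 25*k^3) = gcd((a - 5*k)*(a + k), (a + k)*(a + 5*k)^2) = a + k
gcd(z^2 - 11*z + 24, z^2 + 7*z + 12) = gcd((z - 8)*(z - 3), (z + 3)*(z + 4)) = 1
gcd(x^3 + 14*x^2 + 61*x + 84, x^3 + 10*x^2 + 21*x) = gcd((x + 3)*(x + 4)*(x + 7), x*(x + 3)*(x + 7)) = x^2 + 10*x + 21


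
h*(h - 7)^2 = h^3 - 14*h^2 + 49*h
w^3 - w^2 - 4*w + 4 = (w - 2)*(w - 1)*(w + 2)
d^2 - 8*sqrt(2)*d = d*(d - 8*sqrt(2))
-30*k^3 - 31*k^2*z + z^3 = (-6*k + z)*(k + z)*(5*k + z)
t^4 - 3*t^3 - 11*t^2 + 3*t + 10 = (t - 5)*(t - 1)*(t + 1)*(t + 2)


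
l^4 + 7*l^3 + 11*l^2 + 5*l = l*(l + 1)^2*(l + 5)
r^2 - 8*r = r*(r - 8)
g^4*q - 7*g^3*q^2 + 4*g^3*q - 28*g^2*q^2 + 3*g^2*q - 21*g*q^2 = g*(g + 3)*(g - 7*q)*(g*q + q)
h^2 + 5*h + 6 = (h + 2)*(h + 3)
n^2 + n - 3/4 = (n - 1/2)*(n + 3/2)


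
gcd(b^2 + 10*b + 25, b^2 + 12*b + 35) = b + 5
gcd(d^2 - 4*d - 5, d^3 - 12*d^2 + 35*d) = d - 5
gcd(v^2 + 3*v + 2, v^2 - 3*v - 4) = v + 1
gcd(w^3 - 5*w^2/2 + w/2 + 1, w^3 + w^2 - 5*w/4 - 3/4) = w^2 - w/2 - 1/2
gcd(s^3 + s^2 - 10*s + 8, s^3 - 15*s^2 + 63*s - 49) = s - 1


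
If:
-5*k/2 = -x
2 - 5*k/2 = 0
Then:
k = 4/5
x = 2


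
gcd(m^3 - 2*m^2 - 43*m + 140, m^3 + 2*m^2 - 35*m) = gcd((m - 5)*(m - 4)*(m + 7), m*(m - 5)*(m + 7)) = m^2 + 2*m - 35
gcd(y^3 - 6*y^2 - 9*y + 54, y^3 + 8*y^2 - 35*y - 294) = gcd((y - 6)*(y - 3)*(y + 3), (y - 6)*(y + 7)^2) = y - 6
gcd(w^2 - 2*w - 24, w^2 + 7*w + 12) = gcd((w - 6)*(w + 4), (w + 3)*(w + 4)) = w + 4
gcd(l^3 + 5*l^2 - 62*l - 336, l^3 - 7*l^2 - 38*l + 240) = l^2 - 2*l - 48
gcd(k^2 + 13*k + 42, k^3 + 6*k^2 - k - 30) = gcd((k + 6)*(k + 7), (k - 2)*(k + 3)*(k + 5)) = 1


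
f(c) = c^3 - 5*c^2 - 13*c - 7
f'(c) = 3*c^2 - 10*c - 13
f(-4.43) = -134.47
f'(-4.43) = 90.17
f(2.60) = -57.02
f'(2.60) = -18.72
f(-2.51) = -21.68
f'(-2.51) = 31.00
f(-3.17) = -47.89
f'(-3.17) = 48.85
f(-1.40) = -1.34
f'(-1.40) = 6.88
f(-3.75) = -81.30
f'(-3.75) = 66.69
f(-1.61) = -3.20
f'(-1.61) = 10.88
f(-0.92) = -0.05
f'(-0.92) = -1.26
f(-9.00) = -1024.00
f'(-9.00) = 320.00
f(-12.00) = -2299.00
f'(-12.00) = 539.00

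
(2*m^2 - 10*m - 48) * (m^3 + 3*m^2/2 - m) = 2*m^5 - 7*m^4 - 65*m^3 - 62*m^2 + 48*m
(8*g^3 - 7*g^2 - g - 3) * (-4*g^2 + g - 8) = -32*g^5 + 36*g^4 - 67*g^3 + 67*g^2 + 5*g + 24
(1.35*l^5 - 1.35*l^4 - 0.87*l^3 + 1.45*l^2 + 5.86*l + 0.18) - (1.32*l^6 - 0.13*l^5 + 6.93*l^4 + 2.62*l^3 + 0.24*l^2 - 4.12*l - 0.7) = -1.32*l^6 + 1.48*l^5 - 8.28*l^4 - 3.49*l^3 + 1.21*l^2 + 9.98*l + 0.88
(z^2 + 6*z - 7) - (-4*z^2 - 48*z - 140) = 5*z^2 + 54*z + 133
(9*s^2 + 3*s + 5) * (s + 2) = 9*s^3 + 21*s^2 + 11*s + 10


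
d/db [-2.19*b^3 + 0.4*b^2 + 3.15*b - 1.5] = -6.57*b^2 + 0.8*b + 3.15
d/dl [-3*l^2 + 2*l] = 2 - 6*l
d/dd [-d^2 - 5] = -2*d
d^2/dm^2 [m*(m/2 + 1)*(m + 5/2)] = 3*m + 9/2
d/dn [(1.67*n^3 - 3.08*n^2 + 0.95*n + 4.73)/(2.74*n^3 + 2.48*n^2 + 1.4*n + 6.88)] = (12.5808*n^4 - 0.530000000000001*n^3 - 11.0798*n^2 - 65.8416*n - 0.0860000000000003)/(7.5076*n^6 + 13.5904*n^5 + 13.8224*n^4 + 44.6464*n^3 + 36.0848*n^2 + 19.264*n + 47.3344)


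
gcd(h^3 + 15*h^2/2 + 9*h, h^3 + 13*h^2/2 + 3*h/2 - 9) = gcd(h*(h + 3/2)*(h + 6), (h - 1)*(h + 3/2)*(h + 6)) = h^2 + 15*h/2 + 9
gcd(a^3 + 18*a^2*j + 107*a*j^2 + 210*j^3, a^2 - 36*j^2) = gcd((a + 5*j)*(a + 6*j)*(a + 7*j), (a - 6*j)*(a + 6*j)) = a + 6*j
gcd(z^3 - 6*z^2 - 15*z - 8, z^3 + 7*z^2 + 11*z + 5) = z^2 + 2*z + 1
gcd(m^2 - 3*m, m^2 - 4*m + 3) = m - 3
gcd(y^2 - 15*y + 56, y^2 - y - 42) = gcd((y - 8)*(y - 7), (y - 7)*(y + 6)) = y - 7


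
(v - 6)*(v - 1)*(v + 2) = v^3 - 5*v^2 - 8*v + 12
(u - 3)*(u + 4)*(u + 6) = u^3 + 7*u^2 - 6*u - 72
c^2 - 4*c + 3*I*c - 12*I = (c - 4)*(c + 3*I)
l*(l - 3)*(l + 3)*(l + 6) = l^4 + 6*l^3 - 9*l^2 - 54*l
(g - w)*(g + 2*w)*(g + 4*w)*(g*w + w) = g^4*w + 5*g^3*w^2 + g^3*w + 2*g^2*w^3 + 5*g^2*w^2 - 8*g*w^4 + 2*g*w^3 - 8*w^4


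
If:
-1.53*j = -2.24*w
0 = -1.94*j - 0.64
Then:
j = -0.33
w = -0.23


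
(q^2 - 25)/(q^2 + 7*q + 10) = (q - 5)/(q + 2)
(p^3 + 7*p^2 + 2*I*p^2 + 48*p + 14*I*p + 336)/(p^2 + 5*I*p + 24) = (p^2 + p*(7 - 6*I) - 42*I)/(p - 3*I)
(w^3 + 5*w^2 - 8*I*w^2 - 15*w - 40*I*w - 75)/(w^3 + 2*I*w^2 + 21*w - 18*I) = (w^2 + 5*w*(1 - I) - 25*I)/(w^2 + 5*I*w + 6)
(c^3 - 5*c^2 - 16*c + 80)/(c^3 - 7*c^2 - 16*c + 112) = (c - 5)/(c - 7)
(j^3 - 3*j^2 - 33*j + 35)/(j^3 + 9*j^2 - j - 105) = (j^2 - 8*j + 7)/(j^2 + 4*j - 21)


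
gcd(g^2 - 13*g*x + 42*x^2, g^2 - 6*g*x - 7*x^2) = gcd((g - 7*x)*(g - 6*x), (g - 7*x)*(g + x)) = -g + 7*x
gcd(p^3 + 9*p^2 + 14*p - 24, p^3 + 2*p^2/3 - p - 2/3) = p - 1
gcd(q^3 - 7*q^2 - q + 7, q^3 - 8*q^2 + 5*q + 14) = q^2 - 6*q - 7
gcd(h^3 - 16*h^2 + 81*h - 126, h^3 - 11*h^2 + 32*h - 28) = h - 7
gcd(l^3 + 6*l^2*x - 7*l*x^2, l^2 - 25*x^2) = 1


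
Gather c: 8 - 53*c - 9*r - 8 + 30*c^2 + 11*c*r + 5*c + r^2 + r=30*c^2 + c*(11*r - 48) + r^2 - 8*r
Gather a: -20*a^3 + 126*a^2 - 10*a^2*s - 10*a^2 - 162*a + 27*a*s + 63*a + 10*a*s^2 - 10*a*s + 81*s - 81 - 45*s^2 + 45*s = -20*a^3 + a^2*(116 - 10*s) + a*(10*s^2 + 17*s - 99) - 45*s^2 + 126*s - 81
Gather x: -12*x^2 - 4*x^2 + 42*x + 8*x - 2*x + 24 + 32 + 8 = -16*x^2 + 48*x + 64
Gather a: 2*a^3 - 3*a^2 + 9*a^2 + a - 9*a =2*a^3 + 6*a^2 - 8*a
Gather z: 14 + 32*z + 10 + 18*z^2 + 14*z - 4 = 18*z^2 + 46*z + 20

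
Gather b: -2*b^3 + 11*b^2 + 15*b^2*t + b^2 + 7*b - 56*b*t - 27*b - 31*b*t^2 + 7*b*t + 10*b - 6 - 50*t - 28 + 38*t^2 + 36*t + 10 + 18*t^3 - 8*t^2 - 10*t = -2*b^3 + b^2*(15*t + 12) + b*(-31*t^2 - 49*t - 10) + 18*t^3 + 30*t^2 - 24*t - 24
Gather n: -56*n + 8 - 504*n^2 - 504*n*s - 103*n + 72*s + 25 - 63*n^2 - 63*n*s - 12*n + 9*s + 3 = -567*n^2 + n*(-567*s - 171) + 81*s + 36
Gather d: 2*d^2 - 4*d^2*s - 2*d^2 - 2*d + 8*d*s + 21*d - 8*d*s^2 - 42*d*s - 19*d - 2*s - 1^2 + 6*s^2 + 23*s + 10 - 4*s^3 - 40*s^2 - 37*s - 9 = -4*d^2*s + d*(-8*s^2 - 34*s) - 4*s^3 - 34*s^2 - 16*s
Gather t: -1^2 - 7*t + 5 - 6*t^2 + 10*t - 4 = -6*t^2 + 3*t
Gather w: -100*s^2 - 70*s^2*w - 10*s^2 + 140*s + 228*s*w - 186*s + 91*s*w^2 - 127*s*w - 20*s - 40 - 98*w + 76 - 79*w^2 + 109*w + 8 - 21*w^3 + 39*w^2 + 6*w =-110*s^2 - 66*s - 21*w^3 + w^2*(91*s - 40) + w*(-70*s^2 + 101*s + 17) + 44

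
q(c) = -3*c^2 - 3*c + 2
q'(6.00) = -39.00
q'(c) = -6*c - 3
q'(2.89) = -20.34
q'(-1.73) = 7.38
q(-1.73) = -1.79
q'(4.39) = -29.34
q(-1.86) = -2.80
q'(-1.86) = 8.16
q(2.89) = -31.73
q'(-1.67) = 7.02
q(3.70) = -50.17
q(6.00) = -124.00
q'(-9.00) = 51.00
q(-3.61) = -26.27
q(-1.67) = -1.36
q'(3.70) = -25.20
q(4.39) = -68.99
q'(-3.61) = 18.66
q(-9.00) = -214.00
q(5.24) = -96.09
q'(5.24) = -34.44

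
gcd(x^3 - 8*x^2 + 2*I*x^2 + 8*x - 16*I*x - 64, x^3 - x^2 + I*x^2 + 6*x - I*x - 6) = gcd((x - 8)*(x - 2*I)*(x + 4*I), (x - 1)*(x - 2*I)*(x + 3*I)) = x - 2*I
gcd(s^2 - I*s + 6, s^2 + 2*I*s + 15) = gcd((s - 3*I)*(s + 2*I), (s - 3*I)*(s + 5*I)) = s - 3*I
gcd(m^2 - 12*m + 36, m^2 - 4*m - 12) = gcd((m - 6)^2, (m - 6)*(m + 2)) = m - 6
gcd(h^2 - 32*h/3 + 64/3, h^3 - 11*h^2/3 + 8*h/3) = h - 8/3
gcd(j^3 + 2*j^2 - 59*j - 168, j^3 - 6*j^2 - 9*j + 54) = j + 3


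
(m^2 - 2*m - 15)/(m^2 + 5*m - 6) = (m^2 - 2*m - 15)/(m^2 + 5*m - 6)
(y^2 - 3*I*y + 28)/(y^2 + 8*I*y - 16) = (y - 7*I)/(y + 4*I)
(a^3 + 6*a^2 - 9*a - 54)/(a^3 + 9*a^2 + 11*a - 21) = (a^2 + 3*a - 18)/(a^2 + 6*a - 7)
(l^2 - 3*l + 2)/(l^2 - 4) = (l - 1)/(l + 2)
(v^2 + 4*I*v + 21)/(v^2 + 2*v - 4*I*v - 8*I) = (v^2 + 4*I*v + 21)/(v^2 + v*(2 - 4*I) - 8*I)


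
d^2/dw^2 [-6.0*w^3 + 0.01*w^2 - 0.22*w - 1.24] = 0.02 - 36.0*w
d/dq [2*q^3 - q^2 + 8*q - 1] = 6*q^2 - 2*q + 8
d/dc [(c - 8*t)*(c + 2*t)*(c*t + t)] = t*(3*c^2 - 12*c*t + 2*c - 16*t^2 - 6*t)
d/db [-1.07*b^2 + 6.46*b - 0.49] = 6.46 - 2.14*b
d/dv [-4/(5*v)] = 4/(5*v^2)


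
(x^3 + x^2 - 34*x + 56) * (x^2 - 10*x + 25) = x^5 - 9*x^4 - 19*x^3 + 421*x^2 - 1410*x + 1400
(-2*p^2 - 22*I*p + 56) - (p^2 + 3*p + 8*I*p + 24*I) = -3*p^2 - 3*p - 30*I*p + 56 - 24*I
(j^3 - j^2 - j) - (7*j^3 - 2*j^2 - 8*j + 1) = -6*j^3 + j^2 + 7*j - 1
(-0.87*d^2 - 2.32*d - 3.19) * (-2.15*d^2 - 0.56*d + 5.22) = 1.8705*d^4 + 5.4752*d^3 + 3.6163*d^2 - 10.324*d - 16.6518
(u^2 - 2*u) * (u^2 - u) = u^4 - 3*u^3 + 2*u^2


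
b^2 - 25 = (b - 5)*(b + 5)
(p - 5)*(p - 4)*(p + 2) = p^3 - 7*p^2 + 2*p + 40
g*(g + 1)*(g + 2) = g^3 + 3*g^2 + 2*g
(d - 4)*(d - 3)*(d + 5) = d^3 - 2*d^2 - 23*d + 60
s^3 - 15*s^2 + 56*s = s*(s - 8)*(s - 7)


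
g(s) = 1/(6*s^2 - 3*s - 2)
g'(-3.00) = 0.01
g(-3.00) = 0.02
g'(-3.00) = 0.01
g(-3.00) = 0.02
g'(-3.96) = 0.00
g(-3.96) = 0.01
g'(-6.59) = 0.00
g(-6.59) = 0.00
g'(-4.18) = 0.00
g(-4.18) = 0.01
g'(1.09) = -2.92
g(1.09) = 0.54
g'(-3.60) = 0.01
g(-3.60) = 0.01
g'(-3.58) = 0.01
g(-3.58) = 0.01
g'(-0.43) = 51.15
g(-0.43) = 2.50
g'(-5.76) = 0.00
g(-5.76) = 0.00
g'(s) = (3 - 12*s)/(6*s^2 - 3*s - 2)^2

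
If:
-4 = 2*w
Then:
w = -2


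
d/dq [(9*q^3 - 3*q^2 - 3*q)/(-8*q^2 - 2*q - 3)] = 9*(-8*q^4 - 4*q^3 - 11*q^2 + 2*q + 1)/(64*q^4 + 32*q^3 + 52*q^2 + 12*q + 9)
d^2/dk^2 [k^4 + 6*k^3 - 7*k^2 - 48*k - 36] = 12*k^2 + 36*k - 14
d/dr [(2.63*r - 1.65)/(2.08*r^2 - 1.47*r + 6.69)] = (-5.4704*r^2 + 6.864*r + 15.1692)/(4.3264*r^4 - 6.1152*r^3 + 29.9913*r^2 - 19.6686*r + 44.7561)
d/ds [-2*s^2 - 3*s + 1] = -4*s - 3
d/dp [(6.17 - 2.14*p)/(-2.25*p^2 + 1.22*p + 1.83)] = (-4.815*p^2 + 27.765*p - 11.4436)/(5.0625*p^4 - 5.49*p^3 - 6.7466*p^2 + 4.4652*p + 3.3489)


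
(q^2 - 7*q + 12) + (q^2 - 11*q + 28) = 2*q^2 - 18*q + 40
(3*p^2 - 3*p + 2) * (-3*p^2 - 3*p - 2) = -9*p^4 - 3*p^2 - 4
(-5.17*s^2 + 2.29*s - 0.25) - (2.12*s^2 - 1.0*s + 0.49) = -7.29*s^2 + 3.29*s - 0.74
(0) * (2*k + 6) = 0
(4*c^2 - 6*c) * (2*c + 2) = 8*c^3 - 4*c^2 - 12*c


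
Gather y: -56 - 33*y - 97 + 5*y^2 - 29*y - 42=5*y^2 - 62*y - 195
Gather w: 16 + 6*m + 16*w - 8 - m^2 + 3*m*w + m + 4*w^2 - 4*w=-m^2 + 7*m + 4*w^2 + w*(3*m + 12) + 8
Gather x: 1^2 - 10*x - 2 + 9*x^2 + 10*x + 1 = 9*x^2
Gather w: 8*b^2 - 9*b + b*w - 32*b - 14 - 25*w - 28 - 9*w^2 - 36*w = 8*b^2 - 41*b - 9*w^2 + w*(b - 61) - 42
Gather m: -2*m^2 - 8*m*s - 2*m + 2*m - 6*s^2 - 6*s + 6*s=-2*m^2 - 8*m*s - 6*s^2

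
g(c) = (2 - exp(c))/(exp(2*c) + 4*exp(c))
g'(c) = (2 - exp(c))*(-2*exp(2*c) - 4*exp(c))/(exp(2*c) + 4*exp(c))^2 - exp(c)/(exp(2*c) + 4*exp(c))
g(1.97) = -0.06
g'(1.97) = 0.02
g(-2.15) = 3.93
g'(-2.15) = -4.28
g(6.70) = -0.00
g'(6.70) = 0.00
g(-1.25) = 1.40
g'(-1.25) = -1.72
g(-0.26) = 0.33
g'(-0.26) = -0.60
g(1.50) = -0.07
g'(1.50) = -0.02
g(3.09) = -0.03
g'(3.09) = 0.03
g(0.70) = -0.00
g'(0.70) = -0.16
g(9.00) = 0.00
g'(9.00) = 0.00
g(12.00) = 0.00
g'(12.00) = 0.00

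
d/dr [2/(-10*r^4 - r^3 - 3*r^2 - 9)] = 2*r*(40*r^2 + 3*r + 6)/(10*r^4 + r^3 + 3*r^2 + 9)^2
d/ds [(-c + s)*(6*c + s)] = 5*c + 2*s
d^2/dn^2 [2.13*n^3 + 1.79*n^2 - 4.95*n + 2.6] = 12.78*n + 3.58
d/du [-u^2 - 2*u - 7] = -2*u - 2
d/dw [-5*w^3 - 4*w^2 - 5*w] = -15*w^2 - 8*w - 5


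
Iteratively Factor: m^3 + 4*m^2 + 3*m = (m)*(m^2 + 4*m + 3) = m*(m + 1)*(m + 3)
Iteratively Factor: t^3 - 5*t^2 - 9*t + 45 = (t + 3)*(t^2 - 8*t + 15) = (t - 3)*(t + 3)*(t - 5)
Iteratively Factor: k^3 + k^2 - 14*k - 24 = (k - 4)*(k^2 + 5*k + 6) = (k - 4)*(k + 3)*(k + 2)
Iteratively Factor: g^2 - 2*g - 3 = (g - 3)*(g + 1)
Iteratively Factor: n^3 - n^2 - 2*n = (n)*(n^2 - n - 2) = n*(n + 1)*(n - 2)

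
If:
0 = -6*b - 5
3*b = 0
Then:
No Solution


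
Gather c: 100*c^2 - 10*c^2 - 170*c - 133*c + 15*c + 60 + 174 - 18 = 90*c^2 - 288*c + 216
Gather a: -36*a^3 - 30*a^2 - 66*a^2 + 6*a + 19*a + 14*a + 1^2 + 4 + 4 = -36*a^3 - 96*a^2 + 39*a + 9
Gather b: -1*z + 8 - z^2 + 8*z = -z^2 + 7*z + 8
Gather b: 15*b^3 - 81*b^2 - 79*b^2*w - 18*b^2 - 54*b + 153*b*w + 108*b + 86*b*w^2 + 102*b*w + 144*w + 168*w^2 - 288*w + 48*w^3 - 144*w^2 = 15*b^3 + b^2*(-79*w - 99) + b*(86*w^2 + 255*w + 54) + 48*w^3 + 24*w^2 - 144*w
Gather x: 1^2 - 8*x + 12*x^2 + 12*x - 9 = 12*x^2 + 4*x - 8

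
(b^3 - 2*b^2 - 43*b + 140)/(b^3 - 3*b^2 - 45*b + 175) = (b - 4)/(b - 5)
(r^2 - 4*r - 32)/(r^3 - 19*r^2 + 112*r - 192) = (r + 4)/(r^2 - 11*r + 24)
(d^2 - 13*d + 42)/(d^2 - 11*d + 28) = (d - 6)/(d - 4)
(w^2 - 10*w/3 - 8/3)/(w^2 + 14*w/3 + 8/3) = (w - 4)/(w + 4)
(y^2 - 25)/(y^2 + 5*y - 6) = (y^2 - 25)/(y^2 + 5*y - 6)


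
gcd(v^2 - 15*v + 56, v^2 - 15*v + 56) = v^2 - 15*v + 56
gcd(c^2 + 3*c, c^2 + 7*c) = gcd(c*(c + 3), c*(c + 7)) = c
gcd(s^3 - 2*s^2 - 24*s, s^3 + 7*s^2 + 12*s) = s^2 + 4*s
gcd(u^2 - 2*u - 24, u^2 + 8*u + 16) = u + 4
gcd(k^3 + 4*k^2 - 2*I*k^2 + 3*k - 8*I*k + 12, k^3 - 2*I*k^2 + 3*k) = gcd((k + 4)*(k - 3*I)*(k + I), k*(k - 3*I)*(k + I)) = k^2 - 2*I*k + 3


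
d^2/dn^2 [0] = 0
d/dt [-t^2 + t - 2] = 1 - 2*t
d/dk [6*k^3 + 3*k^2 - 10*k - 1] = 18*k^2 + 6*k - 10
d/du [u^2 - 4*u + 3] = 2*u - 4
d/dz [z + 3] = 1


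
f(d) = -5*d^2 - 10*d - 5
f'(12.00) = -130.00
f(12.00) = -845.00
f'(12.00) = -130.00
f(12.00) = -845.00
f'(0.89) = -18.90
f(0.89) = -17.86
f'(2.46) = -34.60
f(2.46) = -59.86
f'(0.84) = -18.40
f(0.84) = -16.93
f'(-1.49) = 4.90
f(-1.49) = -1.20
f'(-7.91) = 69.10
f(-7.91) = -238.74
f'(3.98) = -49.80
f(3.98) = -124.00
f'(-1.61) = 6.10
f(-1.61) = -1.86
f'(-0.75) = -2.50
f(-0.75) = -0.31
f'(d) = -10*d - 10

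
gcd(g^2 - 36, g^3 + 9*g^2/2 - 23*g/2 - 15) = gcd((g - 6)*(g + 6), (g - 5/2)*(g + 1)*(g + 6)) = g + 6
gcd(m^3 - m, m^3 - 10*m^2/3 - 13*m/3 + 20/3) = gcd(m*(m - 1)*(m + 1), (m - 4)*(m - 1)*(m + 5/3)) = m - 1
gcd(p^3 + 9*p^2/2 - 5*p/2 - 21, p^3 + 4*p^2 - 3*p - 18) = p^2 + p - 6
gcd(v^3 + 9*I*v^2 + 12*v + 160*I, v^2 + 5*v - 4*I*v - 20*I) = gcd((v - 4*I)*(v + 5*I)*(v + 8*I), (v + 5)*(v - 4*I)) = v - 4*I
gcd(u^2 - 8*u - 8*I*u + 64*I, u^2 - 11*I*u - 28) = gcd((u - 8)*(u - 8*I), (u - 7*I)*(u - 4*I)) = 1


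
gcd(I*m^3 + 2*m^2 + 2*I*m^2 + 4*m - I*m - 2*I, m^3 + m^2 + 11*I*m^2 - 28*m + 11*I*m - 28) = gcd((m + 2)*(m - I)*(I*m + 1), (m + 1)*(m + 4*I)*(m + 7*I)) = 1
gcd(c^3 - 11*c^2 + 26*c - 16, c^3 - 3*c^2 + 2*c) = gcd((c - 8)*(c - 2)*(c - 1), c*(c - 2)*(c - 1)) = c^2 - 3*c + 2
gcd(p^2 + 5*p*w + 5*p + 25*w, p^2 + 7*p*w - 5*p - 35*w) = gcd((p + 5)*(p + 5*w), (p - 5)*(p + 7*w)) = 1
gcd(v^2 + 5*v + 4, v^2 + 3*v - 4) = v + 4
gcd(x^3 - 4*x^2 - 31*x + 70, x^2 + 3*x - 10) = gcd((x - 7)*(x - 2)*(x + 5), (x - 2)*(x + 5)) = x^2 + 3*x - 10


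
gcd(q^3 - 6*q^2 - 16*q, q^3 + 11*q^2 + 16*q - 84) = 1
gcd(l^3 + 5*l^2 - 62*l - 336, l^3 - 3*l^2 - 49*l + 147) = l + 7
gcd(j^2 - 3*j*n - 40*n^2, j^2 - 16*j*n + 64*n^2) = j - 8*n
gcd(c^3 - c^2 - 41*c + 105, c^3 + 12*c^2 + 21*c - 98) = c + 7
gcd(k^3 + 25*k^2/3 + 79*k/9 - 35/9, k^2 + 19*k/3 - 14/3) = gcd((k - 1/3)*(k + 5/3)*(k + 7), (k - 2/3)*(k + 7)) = k + 7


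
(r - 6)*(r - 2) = r^2 - 8*r + 12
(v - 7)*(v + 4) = v^2 - 3*v - 28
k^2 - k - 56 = (k - 8)*(k + 7)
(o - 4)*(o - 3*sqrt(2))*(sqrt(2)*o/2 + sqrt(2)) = sqrt(2)*o^3/2 - 3*o^2 - sqrt(2)*o^2 - 4*sqrt(2)*o + 6*o + 24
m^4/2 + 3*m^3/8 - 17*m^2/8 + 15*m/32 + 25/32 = (m/2 + 1/4)*(m - 5/4)*(m - 1)*(m + 5/2)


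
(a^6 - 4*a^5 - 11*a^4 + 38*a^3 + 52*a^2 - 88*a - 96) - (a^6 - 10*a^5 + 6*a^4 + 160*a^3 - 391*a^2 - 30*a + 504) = 6*a^5 - 17*a^4 - 122*a^3 + 443*a^2 - 58*a - 600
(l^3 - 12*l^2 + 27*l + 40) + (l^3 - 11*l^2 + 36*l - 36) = 2*l^3 - 23*l^2 + 63*l + 4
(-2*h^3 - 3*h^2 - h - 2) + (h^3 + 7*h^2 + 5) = -h^3 + 4*h^2 - h + 3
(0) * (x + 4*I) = 0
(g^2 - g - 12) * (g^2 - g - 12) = g^4 - 2*g^3 - 23*g^2 + 24*g + 144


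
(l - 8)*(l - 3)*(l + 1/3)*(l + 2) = l^4 - 26*l^3/3 - l^2 + 146*l/3 + 16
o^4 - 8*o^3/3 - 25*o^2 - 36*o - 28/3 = (o - 7)*(o + 1/3)*(o + 2)^2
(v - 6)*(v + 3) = v^2 - 3*v - 18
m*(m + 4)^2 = m^3 + 8*m^2 + 16*m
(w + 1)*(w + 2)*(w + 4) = w^3 + 7*w^2 + 14*w + 8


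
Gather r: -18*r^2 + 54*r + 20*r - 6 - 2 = -18*r^2 + 74*r - 8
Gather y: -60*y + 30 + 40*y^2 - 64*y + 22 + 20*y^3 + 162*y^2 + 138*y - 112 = 20*y^3 + 202*y^2 + 14*y - 60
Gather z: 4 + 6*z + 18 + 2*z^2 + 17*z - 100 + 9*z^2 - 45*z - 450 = 11*z^2 - 22*z - 528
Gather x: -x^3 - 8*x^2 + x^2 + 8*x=-x^3 - 7*x^2 + 8*x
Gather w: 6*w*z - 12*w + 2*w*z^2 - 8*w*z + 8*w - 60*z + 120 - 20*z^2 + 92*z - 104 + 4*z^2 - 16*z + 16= w*(2*z^2 - 2*z - 4) - 16*z^2 + 16*z + 32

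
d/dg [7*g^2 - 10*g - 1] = 14*g - 10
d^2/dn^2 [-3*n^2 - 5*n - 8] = -6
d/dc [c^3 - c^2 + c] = 3*c^2 - 2*c + 1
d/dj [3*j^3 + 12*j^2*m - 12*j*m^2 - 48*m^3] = 9*j^2 + 24*j*m - 12*m^2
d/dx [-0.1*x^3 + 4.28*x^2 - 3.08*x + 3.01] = -0.3*x^2 + 8.56*x - 3.08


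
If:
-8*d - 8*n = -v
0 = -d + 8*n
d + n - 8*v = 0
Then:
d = 0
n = 0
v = 0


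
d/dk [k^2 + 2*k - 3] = 2*k + 2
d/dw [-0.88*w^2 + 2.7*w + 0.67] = 2.7 - 1.76*w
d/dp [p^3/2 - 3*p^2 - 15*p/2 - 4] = 3*p^2/2 - 6*p - 15/2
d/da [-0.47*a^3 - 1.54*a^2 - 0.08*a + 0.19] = -1.41*a^2 - 3.08*a - 0.08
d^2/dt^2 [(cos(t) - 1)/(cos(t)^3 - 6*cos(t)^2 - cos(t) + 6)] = (-4*sin(t)^4 + 51*sin(t)^2 + 45*cos(t)/4 + 15*cos(3*t)/4 + 15)/((cos(t) - 6)^3*(cos(t) + 1)^3)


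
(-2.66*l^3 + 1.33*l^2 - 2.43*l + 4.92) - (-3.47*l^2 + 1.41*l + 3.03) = -2.66*l^3 + 4.8*l^2 - 3.84*l + 1.89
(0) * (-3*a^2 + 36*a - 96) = 0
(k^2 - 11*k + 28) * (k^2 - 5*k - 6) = k^4 - 16*k^3 + 77*k^2 - 74*k - 168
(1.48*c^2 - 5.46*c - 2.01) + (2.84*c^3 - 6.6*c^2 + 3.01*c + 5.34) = 2.84*c^3 - 5.12*c^2 - 2.45*c + 3.33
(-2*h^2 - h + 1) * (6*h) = -12*h^3 - 6*h^2 + 6*h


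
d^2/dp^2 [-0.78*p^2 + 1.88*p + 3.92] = -1.56000000000000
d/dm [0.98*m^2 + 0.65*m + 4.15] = 1.96*m + 0.65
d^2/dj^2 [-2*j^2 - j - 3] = -4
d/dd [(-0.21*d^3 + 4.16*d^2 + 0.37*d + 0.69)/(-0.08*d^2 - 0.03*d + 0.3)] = (0.0168*d^4 + 0.0126000000000001*d^3 - 0.2842*d^2 + 2.6064*d + 0.1317)/(0.0064*d^4 + 0.0048*d^3 - 0.0471*d^2 - 0.018*d + 0.09)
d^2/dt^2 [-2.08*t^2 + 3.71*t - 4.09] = -4.16000000000000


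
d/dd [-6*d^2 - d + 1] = -12*d - 1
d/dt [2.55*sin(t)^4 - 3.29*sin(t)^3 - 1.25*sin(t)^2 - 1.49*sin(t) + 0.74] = (10.2*sin(t)^3 - 9.87*sin(t)^2 - 2.5*sin(t) - 1.49)*cos(t)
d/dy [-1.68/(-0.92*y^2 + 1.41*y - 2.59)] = (2.3688 - 3.0912*y)/(0.92*y^2 - 1.41*y + 2.59)^2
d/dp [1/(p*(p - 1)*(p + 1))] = (1 - 3*p^2)/(p^6 - 2*p^4 + p^2)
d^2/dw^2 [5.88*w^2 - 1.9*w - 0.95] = 11.7600000000000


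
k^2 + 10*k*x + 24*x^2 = (k + 4*x)*(k + 6*x)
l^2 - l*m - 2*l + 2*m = (l - 2)*(l - m)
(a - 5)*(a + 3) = a^2 - 2*a - 15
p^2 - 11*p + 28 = (p - 7)*(p - 4)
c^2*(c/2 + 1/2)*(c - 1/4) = c^4/2 + 3*c^3/8 - c^2/8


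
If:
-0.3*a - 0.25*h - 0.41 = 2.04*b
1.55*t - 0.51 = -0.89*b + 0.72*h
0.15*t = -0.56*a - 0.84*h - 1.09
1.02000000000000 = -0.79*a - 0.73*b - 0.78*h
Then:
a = -0.02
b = -0.05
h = -1.24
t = -0.22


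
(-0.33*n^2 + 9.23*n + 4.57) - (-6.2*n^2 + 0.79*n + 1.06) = 5.87*n^2 + 8.44*n + 3.51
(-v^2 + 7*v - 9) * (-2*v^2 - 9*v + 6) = 2*v^4 - 5*v^3 - 51*v^2 + 123*v - 54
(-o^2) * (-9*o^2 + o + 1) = 9*o^4 - o^3 - o^2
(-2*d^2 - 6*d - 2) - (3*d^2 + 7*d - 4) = -5*d^2 - 13*d + 2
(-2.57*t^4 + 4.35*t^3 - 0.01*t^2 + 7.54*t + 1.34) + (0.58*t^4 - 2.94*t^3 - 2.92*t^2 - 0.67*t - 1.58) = -1.99*t^4 + 1.41*t^3 - 2.93*t^2 + 6.87*t - 0.24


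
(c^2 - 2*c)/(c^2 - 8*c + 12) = c/(c - 6)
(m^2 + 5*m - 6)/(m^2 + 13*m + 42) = (m - 1)/(m + 7)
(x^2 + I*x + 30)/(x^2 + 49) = (x^2 + I*x + 30)/(x^2 + 49)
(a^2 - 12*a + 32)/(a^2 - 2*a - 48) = (a - 4)/(a + 6)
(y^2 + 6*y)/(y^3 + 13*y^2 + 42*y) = 1/(y + 7)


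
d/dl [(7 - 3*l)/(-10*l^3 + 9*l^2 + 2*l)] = (-60*l^3 + 237*l^2 - 126*l - 14)/(l^2*(100*l^4 - 180*l^3 + 41*l^2 + 36*l + 4))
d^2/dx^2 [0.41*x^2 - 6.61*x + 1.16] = 0.820000000000000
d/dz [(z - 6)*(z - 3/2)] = 2*z - 15/2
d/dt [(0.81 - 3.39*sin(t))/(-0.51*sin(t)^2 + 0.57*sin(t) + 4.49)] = (-1.7289*sin(t)^2 + 0.8262*sin(t) - 15.6828)*cos(t)/(0.2601*sin(t)^4 - 0.5814*sin(t)^3 - 4.2549*sin(t)^2 + 5.1186*sin(t) + 20.1601)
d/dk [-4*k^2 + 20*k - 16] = 20 - 8*k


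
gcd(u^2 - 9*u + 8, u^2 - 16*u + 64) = u - 8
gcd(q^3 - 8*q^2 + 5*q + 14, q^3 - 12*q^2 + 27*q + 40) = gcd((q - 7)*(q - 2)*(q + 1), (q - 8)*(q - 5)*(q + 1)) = q + 1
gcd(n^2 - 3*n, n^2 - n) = n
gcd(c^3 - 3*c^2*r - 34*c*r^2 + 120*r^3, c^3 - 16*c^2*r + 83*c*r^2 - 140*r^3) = c^2 - 9*c*r + 20*r^2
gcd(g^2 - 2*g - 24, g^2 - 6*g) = g - 6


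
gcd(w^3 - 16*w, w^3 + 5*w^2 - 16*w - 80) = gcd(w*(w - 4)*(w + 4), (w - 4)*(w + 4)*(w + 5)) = w^2 - 16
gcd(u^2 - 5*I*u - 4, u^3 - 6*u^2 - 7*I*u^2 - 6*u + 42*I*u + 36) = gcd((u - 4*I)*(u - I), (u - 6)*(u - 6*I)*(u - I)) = u - I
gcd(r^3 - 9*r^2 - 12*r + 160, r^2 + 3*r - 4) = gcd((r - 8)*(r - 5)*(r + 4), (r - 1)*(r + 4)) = r + 4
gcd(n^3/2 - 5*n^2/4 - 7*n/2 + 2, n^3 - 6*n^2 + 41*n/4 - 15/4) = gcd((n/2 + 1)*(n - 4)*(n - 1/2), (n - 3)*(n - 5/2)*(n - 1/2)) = n - 1/2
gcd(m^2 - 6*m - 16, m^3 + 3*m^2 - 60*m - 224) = m - 8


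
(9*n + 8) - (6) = 9*n + 2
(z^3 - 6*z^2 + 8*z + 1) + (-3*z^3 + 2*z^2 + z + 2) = -2*z^3 - 4*z^2 + 9*z + 3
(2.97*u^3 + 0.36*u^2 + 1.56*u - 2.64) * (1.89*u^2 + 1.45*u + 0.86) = 5.6133*u^5 + 4.9869*u^4 + 6.0246*u^3 - 2.418*u^2 - 2.4864*u - 2.2704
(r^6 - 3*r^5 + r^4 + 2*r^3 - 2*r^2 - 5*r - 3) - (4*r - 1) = r^6 - 3*r^5 + r^4 + 2*r^3 - 2*r^2 - 9*r - 2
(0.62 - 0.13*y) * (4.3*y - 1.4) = -0.559*y^2 + 2.848*y - 0.868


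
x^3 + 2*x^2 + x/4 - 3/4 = (x - 1/2)*(x + 1)*(x + 3/2)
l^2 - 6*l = l*(l - 6)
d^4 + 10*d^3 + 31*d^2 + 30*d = d*(d + 2)*(d + 3)*(d + 5)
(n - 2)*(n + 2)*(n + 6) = n^3 + 6*n^2 - 4*n - 24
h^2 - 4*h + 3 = (h - 3)*(h - 1)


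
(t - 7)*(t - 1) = t^2 - 8*t + 7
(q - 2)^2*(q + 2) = q^3 - 2*q^2 - 4*q + 8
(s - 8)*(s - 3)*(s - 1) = s^3 - 12*s^2 + 35*s - 24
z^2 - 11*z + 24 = (z - 8)*(z - 3)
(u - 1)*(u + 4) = u^2 + 3*u - 4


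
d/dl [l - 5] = 1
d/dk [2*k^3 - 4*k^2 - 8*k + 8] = 6*k^2 - 8*k - 8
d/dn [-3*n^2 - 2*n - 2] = -6*n - 2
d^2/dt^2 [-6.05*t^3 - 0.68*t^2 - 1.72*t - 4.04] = -36.3*t - 1.36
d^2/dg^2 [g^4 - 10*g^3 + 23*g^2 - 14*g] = 12*g^2 - 60*g + 46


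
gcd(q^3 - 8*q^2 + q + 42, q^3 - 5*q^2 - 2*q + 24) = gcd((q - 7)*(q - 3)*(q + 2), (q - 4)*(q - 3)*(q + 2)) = q^2 - q - 6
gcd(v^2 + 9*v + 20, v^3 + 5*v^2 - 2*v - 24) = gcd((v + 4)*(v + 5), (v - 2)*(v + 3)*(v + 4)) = v + 4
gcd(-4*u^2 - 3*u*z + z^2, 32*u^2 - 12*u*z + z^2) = -4*u + z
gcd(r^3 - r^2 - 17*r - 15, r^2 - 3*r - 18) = r + 3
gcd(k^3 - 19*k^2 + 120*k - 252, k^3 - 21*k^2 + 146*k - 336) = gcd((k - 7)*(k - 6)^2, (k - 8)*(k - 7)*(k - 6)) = k^2 - 13*k + 42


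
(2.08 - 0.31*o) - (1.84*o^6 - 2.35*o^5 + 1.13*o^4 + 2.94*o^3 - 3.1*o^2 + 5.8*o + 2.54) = -1.84*o^6 + 2.35*o^5 - 1.13*o^4 - 2.94*o^3 + 3.1*o^2 - 6.11*o - 0.46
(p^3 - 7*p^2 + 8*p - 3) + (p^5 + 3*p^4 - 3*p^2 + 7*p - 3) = p^5 + 3*p^4 + p^3 - 10*p^2 + 15*p - 6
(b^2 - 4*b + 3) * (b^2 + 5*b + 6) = b^4 + b^3 - 11*b^2 - 9*b + 18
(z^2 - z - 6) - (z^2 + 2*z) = -3*z - 6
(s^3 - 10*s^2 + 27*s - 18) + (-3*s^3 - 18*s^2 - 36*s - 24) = -2*s^3 - 28*s^2 - 9*s - 42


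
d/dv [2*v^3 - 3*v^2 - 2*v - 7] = 6*v^2 - 6*v - 2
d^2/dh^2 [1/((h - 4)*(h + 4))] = 2*(3*h^2 + 16)/(h^6 - 48*h^4 + 768*h^2 - 4096)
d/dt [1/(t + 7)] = -1/(t + 7)^2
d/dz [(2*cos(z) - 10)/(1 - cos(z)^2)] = 2*(sin(z)^2 + 10*cos(z) - 2)/sin(z)^3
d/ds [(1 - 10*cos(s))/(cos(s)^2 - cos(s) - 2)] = (10*sin(s)^2 + 2*cos(s) - 31)*sin(s)/(sin(s)^2 + cos(s) + 1)^2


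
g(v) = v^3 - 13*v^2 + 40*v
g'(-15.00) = 1105.00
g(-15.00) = -6900.00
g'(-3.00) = 145.00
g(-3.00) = -264.00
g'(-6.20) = 316.52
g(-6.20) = -986.05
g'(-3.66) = 175.35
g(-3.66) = -369.57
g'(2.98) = -10.84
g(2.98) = 30.22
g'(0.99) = 17.20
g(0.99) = 27.83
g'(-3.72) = 178.24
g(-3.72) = -380.18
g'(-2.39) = 119.28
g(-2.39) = -183.51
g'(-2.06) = 106.29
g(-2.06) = -146.31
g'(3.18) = -12.34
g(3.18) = 27.90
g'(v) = 3*v^2 - 26*v + 40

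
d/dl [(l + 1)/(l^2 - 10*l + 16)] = (l^2 - 10*l - 2*(l - 5)*(l + 1) + 16)/(l^2 - 10*l + 16)^2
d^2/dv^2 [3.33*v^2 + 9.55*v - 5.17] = 6.66000000000000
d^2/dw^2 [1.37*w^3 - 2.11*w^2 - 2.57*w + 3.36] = 8.22*w - 4.22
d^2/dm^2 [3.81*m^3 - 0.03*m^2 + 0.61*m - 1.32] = 22.86*m - 0.06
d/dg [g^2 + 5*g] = 2*g + 5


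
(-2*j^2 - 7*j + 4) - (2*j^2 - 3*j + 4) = -4*j^2 - 4*j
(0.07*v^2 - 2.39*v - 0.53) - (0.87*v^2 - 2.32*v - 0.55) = -0.8*v^2 - 0.0700000000000003*v + 0.02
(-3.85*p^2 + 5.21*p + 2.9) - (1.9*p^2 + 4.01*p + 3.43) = -5.75*p^2 + 1.2*p - 0.53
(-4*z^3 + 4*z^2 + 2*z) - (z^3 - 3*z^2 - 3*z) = -5*z^3 + 7*z^2 + 5*z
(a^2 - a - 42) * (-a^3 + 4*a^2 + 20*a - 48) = -a^5 + 5*a^4 + 58*a^3 - 236*a^2 - 792*a + 2016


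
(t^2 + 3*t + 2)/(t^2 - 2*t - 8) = (t + 1)/(t - 4)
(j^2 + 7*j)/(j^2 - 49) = j/(j - 7)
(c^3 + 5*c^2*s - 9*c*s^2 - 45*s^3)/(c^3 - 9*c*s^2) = (c + 5*s)/c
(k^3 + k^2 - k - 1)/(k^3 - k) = (k + 1)/k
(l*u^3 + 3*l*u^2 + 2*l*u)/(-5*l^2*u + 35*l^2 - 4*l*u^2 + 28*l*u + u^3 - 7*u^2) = l*u*(u^2 + 3*u + 2)/(-5*l^2*u + 35*l^2 - 4*l*u^2 + 28*l*u + u^3 - 7*u^2)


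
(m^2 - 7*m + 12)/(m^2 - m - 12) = (m - 3)/(m + 3)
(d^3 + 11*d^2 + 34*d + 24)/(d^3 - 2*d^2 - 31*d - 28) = (d + 6)/(d - 7)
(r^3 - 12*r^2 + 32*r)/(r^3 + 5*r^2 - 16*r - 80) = r*(r - 8)/(r^2 + 9*r + 20)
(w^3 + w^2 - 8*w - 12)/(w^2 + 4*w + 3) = (w^3 + w^2 - 8*w - 12)/(w^2 + 4*w + 3)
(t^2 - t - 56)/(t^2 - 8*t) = (t + 7)/t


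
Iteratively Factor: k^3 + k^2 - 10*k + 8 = (k + 4)*(k^2 - 3*k + 2) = (k - 2)*(k + 4)*(k - 1)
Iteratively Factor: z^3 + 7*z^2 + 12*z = (z + 3)*(z^2 + 4*z) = z*(z + 3)*(z + 4)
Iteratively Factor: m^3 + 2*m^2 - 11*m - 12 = (m - 3)*(m^2 + 5*m + 4) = (m - 3)*(m + 4)*(m + 1)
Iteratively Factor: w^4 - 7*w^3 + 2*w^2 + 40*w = (w - 4)*(w^3 - 3*w^2 - 10*w) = (w - 5)*(w - 4)*(w^2 + 2*w) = w*(w - 5)*(w - 4)*(w + 2)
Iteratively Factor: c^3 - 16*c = (c + 4)*(c^2 - 4*c) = c*(c + 4)*(c - 4)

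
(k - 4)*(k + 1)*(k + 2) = k^3 - k^2 - 10*k - 8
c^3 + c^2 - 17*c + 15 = (c - 3)*(c - 1)*(c + 5)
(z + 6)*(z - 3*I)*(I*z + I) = I*z^3 + 3*z^2 + 7*I*z^2 + 21*z + 6*I*z + 18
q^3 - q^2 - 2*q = q*(q - 2)*(q + 1)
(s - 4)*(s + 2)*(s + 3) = s^3 + s^2 - 14*s - 24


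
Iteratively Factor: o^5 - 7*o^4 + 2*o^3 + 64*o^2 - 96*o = (o + 3)*(o^4 - 10*o^3 + 32*o^2 - 32*o) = (o - 4)*(o + 3)*(o^3 - 6*o^2 + 8*o) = (o - 4)^2*(o + 3)*(o^2 - 2*o) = (o - 4)^2*(o - 2)*(o + 3)*(o)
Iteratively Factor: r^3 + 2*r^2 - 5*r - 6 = (r - 2)*(r^2 + 4*r + 3) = (r - 2)*(r + 3)*(r + 1)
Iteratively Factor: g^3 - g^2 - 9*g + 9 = (g + 3)*(g^2 - 4*g + 3) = (g - 3)*(g + 3)*(g - 1)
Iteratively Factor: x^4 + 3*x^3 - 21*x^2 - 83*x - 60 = (x + 4)*(x^3 - x^2 - 17*x - 15) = (x + 1)*(x + 4)*(x^2 - 2*x - 15) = (x - 5)*(x + 1)*(x + 4)*(x + 3)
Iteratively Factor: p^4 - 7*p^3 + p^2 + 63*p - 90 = (p - 2)*(p^3 - 5*p^2 - 9*p + 45) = (p - 3)*(p - 2)*(p^2 - 2*p - 15) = (p - 5)*(p - 3)*(p - 2)*(p + 3)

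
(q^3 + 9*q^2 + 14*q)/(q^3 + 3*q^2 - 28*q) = (q + 2)/(q - 4)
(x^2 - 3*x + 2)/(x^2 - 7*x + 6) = (x - 2)/(x - 6)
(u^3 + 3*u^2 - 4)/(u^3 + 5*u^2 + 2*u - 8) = (u + 2)/(u + 4)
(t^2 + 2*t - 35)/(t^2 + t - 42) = (t - 5)/(t - 6)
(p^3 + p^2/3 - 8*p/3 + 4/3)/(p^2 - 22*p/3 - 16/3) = (-3*p^3 - p^2 + 8*p - 4)/(-3*p^2 + 22*p + 16)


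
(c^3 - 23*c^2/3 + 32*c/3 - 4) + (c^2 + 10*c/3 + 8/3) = c^3 - 20*c^2/3 + 14*c - 4/3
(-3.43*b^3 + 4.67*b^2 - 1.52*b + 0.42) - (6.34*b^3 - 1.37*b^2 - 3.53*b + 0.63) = -9.77*b^3 + 6.04*b^2 + 2.01*b - 0.21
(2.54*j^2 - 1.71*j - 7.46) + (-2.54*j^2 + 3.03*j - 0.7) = 1.32*j - 8.16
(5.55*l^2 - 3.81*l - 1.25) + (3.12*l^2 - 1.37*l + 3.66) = 8.67*l^2 - 5.18*l + 2.41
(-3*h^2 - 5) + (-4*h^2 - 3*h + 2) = -7*h^2 - 3*h - 3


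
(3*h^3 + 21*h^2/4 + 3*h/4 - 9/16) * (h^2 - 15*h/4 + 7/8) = 3*h^5 - 6*h^4 - 261*h^3/16 + 39*h^2/32 + 177*h/64 - 63/128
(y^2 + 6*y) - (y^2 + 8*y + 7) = -2*y - 7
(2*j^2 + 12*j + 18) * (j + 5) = 2*j^3 + 22*j^2 + 78*j + 90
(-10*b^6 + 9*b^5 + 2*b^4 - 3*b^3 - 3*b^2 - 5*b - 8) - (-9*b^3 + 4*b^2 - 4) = -10*b^6 + 9*b^5 + 2*b^4 + 6*b^3 - 7*b^2 - 5*b - 4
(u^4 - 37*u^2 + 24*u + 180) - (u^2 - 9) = u^4 - 38*u^2 + 24*u + 189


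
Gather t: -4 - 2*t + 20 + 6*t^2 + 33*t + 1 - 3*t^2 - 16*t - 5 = 3*t^2 + 15*t + 12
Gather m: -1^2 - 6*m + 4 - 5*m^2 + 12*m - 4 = -5*m^2 + 6*m - 1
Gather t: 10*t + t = 11*t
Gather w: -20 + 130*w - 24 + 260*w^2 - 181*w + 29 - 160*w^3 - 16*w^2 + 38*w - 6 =-160*w^3 + 244*w^2 - 13*w - 21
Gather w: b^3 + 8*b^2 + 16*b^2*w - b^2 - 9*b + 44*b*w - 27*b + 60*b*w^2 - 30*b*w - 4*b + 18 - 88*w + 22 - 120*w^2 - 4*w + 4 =b^3 + 7*b^2 - 40*b + w^2*(60*b - 120) + w*(16*b^2 + 14*b - 92) + 44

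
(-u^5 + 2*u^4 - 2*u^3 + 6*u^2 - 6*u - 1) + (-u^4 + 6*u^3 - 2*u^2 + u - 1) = -u^5 + u^4 + 4*u^3 + 4*u^2 - 5*u - 2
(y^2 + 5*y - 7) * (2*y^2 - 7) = 2*y^4 + 10*y^3 - 21*y^2 - 35*y + 49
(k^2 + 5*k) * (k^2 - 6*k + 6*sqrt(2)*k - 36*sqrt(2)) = k^4 - k^3 + 6*sqrt(2)*k^3 - 30*k^2 - 6*sqrt(2)*k^2 - 180*sqrt(2)*k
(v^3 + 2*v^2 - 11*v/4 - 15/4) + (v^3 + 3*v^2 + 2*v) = 2*v^3 + 5*v^2 - 3*v/4 - 15/4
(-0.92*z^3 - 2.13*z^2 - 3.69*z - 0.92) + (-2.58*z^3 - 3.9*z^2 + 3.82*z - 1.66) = -3.5*z^3 - 6.03*z^2 + 0.13*z - 2.58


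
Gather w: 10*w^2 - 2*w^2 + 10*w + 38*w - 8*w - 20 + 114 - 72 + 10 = 8*w^2 + 40*w + 32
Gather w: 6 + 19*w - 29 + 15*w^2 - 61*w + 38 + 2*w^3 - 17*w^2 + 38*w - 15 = 2*w^3 - 2*w^2 - 4*w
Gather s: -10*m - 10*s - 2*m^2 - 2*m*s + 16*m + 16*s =-2*m^2 + 6*m + s*(6 - 2*m)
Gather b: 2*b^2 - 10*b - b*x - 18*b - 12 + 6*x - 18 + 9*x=2*b^2 + b*(-x - 28) + 15*x - 30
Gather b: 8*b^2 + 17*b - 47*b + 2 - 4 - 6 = 8*b^2 - 30*b - 8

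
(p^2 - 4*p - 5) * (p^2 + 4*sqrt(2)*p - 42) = p^4 - 4*p^3 + 4*sqrt(2)*p^3 - 47*p^2 - 16*sqrt(2)*p^2 - 20*sqrt(2)*p + 168*p + 210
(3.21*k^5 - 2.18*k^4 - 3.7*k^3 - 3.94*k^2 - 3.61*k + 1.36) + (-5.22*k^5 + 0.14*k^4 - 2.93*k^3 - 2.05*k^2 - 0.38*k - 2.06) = -2.01*k^5 - 2.04*k^4 - 6.63*k^3 - 5.99*k^2 - 3.99*k - 0.7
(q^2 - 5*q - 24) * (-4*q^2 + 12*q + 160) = -4*q^4 + 32*q^3 + 196*q^2 - 1088*q - 3840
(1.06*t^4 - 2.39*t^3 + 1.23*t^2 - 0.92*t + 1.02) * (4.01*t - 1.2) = 4.2506*t^5 - 10.8559*t^4 + 7.8003*t^3 - 5.1652*t^2 + 5.1942*t - 1.224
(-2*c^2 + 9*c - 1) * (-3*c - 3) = 6*c^3 - 21*c^2 - 24*c + 3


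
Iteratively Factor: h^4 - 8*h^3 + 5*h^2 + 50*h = (h + 2)*(h^3 - 10*h^2 + 25*h) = (h - 5)*(h + 2)*(h^2 - 5*h) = h*(h - 5)*(h + 2)*(h - 5)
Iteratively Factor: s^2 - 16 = (s + 4)*(s - 4)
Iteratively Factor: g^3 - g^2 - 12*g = (g + 3)*(g^2 - 4*g) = (g - 4)*(g + 3)*(g)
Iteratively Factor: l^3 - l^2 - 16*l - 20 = (l + 2)*(l^2 - 3*l - 10) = (l + 2)^2*(l - 5)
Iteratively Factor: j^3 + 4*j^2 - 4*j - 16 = (j + 2)*(j^2 + 2*j - 8) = (j - 2)*(j + 2)*(j + 4)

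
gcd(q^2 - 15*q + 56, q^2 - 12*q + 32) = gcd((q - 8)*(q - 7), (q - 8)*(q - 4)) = q - 8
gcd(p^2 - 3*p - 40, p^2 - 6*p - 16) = p - 8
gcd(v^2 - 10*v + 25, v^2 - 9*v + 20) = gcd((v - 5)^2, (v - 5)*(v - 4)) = v - 5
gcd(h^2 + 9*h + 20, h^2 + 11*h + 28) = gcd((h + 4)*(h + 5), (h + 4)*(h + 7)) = h + 4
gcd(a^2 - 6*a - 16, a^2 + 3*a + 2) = a + 2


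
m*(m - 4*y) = m^2 - 4*m*y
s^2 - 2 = (s - sqrt(2))*(s + sqrt(2))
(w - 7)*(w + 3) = w^2 - 4*w - 21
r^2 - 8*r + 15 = (r - 5)*(r - 3)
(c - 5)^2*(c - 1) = c^3 - 11*c^2 + 35*c - 25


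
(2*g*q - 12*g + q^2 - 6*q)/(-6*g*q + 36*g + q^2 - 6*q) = (2*g + q)/(-6*g + q)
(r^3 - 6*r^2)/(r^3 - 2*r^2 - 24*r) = r/(r + 4)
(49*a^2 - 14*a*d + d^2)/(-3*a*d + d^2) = (-49*a^2 + 14*a*d - d^2)/(d*(3*a - d))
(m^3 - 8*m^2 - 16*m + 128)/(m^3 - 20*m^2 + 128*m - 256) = (m + 4)/(m - 8)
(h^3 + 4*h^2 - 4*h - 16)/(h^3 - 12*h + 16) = (h + 2)/(h - 2)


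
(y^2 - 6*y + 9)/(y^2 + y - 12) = (y - 3)/(y + 4)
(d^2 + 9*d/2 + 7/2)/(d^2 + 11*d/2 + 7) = (d + 1)/(d + 2)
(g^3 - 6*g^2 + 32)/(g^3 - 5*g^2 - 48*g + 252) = (g^3 - 6*g^2 + 32)/(g^3 - 5*g^2 - 48*g + 252)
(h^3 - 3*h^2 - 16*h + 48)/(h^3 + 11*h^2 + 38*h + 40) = (h^2 - 7*h + 12)/(h^2 + 7*h + 10)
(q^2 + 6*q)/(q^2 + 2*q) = (q + 6)/(q + 2)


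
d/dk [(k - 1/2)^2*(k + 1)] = 3*k^2 - 3/4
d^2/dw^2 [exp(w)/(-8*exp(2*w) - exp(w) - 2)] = (-2*(16*exp(w) + 1)^2*exp(2*w) + (64*exp(w) + 3)*(8*exp(2*w) + exp(w) + 2)*exp(w) - (8*exp(2*w) + exp(w) + 2)^2)*exp(w)/(8*exp(2*w) + exp(w) + 2)^3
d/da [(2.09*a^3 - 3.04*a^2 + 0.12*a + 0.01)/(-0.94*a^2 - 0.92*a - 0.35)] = (-1.9646*a^4 - 3.8456*a^3 + 0.715100000000001*a^2 + 2.1468*a - 0.0328)/(0.8836*a^4 + 1.7296*a^3 + 1.5044*a^2 + 0.644*a + 0.1225)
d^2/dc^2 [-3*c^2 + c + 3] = -6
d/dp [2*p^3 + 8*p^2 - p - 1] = 6*p^2 + 16*p - 1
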